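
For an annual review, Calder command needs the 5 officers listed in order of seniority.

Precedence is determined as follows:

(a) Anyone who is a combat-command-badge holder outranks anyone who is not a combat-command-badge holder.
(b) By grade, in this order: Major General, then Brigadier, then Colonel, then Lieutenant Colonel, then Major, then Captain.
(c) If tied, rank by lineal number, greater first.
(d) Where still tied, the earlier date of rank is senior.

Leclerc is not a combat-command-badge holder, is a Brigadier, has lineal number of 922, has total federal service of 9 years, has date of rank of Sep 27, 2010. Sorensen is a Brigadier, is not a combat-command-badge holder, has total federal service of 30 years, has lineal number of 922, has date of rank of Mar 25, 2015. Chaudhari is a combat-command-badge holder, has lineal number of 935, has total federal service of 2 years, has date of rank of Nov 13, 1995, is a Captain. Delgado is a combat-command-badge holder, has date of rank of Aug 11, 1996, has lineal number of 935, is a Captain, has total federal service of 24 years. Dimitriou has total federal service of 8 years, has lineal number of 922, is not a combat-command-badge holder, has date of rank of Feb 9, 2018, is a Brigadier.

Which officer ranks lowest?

Dimitriou

By the first rule: Chaudhari and Delgado (both a combat-command-badge holder); then Leclerc, Sorensen and Dimitriou (each not a combat-command-badge holder).
Chaudhari and Delgado are each Captain, so the next rule applies.
Chaudhari and Delgado both have lineal number 935, so the next rule applies.
Among Chaudhari and Delgado, by date of rank (earlier first): Chaudhari (Nov 13, 1995) before Delgado (Aug 11, 1996).
Leclerc, Sorensen and Dimitriou are each Brigadier, so the next rule applies.
Leclerc, Sorensen and Dimitriou all have lineal number 922, so the next rule applies.
Among Leclerc, Sorensen and Dimitriou, by date of rank (earlier first): Leclerc (Sep 27, 2010) before Sorensen (Mar 25, 2015) before Dimitriou (Feb 9, 2018).
Order: Chaudhari, Delgado, Leclerc, Sorensen, Dimitriou.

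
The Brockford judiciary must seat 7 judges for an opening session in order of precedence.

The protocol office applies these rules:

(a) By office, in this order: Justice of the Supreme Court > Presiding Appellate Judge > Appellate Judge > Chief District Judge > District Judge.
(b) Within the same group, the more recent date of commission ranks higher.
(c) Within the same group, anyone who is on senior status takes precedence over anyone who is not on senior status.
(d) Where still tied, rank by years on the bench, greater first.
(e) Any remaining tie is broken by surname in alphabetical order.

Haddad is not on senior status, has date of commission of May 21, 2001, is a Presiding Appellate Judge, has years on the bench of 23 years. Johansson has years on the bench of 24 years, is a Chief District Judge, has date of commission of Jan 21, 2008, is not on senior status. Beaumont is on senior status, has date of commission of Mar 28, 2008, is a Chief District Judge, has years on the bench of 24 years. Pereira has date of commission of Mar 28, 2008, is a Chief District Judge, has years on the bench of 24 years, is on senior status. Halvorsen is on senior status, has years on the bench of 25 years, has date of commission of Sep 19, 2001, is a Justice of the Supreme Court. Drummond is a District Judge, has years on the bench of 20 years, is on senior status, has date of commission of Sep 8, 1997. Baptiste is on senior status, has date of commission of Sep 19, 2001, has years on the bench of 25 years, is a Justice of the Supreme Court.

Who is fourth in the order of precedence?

By office: Baptiste and Halvorsen (Justice of the Supreme Court); then Haddad (Presiding Appellate Judge); then Beaumont, Pereira and Johansson (Chief District Judge); then Drummond (District Judge).
Baptiste and Halvorsen both have date of commission Sep 19, 2001, so the next rule applies.
Baptiste and Halvorsen are each on senior status, so the next rule applies.
Baptiste and Halvorsen both have years on the bench 25 years, so the next rule applies.
Among Baptiste and Halvorsen, alphabetically by surname: Baptiste before Halvorsen.
Among Beaumont, Pereira and Johansson, by date of commission (later first): Beaumont and Pereira (Mar 28, 2008) before Johansson (Jan 21, 2008).
Beaumont and Pereira are each on senior status, so the next rule applies.
Beaumont and Pereira both have years on the bench 24 years, so the next rule applies.
Among Beaumont and Pereira, alphabetically by surname: Beaumont before Pereira.
Order: Baptiste, Halvorsen, Haddad, Beaumont, Pereira, Johansson, Drummond.

Beaumont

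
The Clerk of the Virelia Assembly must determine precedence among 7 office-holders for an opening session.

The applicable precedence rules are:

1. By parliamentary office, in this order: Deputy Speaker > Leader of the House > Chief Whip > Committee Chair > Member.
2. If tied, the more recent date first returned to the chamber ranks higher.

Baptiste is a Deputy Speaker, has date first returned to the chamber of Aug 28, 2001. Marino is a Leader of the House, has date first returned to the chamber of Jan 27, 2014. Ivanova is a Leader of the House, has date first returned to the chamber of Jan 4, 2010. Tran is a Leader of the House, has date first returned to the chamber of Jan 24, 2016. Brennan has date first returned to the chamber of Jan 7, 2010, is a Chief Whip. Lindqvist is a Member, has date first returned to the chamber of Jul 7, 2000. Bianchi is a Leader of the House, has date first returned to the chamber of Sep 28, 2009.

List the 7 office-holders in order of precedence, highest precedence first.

Baptiste, Tran, Marino, Ivanova, Bianchi, Brennan, Lindqvist

By parliamentary office: Baptiste (Deputy Speaker); then Tran, Marino, Ivanova and Bianchi (Leader of the House); then Brennan (Chief Whip); then Lindqvist (Member).
Among Tran, Marino, Ivanova and Bianchi, by date first returned to the chamber (later first): Tran (Jan 24, 2016) before Marino (Jan 27, 2014) before Ivanova (Jan 4, 2010) before Bianchi (Sep 28, 2009).
Full order: Baptiste, Tran, Marino, Ivanova, Bianchi, Brennan, Lindqvist.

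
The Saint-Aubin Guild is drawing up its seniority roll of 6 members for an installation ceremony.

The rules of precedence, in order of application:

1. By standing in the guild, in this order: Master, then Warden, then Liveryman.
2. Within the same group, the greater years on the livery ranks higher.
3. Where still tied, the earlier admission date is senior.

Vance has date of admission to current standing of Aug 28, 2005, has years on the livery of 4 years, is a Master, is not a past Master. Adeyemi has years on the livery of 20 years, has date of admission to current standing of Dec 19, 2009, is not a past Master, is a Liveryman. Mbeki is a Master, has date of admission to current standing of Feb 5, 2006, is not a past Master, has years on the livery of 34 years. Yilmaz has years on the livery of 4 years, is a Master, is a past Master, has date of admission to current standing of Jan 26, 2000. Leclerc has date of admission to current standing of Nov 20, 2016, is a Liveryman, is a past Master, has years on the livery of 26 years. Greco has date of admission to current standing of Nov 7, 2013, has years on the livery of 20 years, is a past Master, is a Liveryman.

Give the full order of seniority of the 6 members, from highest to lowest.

Mbeki, Yilmaz, Vance, Leclerc, Adeyemi, Greco

By standing in the guild: Mbeki, Yilmaz and Vance (Master); then Leclerc, Adeyemi and Greco (Liveryman).
Among Mbeki, Yilmaz and Vance, by years on the livery (higher first): Mbeki (34 years) before Yilmaz and Vance (4 years).
Among Yilmaz and Vance, by date of admission to current standing (earlier first): Yilmaz (Jan 26, 2000) before Vance (Aug 28, 2005).
Among Leclerc, Adeyemi and Greco, by years on the livery (higher first): Leclerc (26 years) before Adeyemi and Greco (20 years).
Among Adeyemi and Greco, by date of admission to current standing (earlier first): Adeyemi (Dec 19, 2009) before Greco (Nov 7, 2013).
Full order: Mbeki, Yilmaz, Vance, Leclerc, Adeyemi, Greco.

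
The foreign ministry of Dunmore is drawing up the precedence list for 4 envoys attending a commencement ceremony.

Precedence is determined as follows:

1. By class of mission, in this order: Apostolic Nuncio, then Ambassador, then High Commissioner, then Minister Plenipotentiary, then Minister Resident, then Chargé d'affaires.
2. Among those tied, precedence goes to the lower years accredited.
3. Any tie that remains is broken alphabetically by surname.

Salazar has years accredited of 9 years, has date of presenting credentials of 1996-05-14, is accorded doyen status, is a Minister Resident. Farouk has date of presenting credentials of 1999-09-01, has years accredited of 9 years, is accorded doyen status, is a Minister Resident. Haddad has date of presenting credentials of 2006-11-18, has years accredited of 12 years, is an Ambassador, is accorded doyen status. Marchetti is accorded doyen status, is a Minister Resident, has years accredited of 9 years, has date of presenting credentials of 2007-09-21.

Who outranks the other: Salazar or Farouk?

Farouk

By class of mission: Haddad (Ambassador); then Farouk, Marchetti and Salazar (Minister Resident).
Farouk, Marchetti and Salazar all have years accredited 9 years, so the next rule applies.
Among Farouk, Marchetti and Salazar, alphabetically by surname: Farouk before Marchetti before Salazar.
So Farouk takes precedence.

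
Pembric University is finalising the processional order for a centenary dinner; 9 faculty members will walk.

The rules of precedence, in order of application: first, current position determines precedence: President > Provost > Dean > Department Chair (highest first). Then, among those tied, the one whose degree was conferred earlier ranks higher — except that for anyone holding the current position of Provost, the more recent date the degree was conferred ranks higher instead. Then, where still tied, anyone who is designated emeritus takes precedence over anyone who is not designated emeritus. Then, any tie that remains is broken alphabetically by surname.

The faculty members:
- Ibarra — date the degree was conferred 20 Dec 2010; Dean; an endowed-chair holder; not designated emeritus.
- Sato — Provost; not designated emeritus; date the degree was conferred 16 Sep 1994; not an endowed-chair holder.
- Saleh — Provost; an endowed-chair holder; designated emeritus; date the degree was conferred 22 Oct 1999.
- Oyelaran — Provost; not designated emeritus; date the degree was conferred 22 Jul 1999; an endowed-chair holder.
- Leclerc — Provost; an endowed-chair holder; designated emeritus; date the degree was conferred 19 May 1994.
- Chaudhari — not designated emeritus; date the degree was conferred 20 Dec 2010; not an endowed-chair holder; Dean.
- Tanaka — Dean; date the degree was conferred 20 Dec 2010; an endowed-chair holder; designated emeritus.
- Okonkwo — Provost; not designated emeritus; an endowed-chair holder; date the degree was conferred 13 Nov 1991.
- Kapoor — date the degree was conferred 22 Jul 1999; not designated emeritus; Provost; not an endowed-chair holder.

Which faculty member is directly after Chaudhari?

Ibarra

By current position: Saleh, Kapoor, Oyelaran, Sato, Leclerc and Okonkwo (Provost); then Tanaka, Chaudhari and Ibarra (Dean).
Among Saleh, Kapoor, Oyelaran, Sato, Leclerc and Okonkwo, by date the degree was conferred (later first) (reversed rule for this group): Saleh (22 Oct 1999) before Kapoor and Oyelaran (22 Jul 1999) before Sato (16 Sep 1994) before Leclerc (19 May 1994) before Okonkwo (13 Nov 1991).
Kapoor and Oyelaran are each not designated emeritus, so the next rule applies.
Among Kapoor and Oyelaran, alphabetically by surname: Kapoor before Oyelaran.
Tanaka, Chaudhari and Ibarra all have date the degree was conferred 20 Dec 2010, so the next rule applies.
Among Tanaka, Chaudhari and Ibarra, designated emeritus before not designated emeritus: Tanaka (designated emeritus) before Chaudhari and Ibarra (not designated emeritus).
Among Chaudhari and Ibarra, alphabetically by surname: Chaudhari before Ibarra.
Order: Saleh, Kapoor, Oyelaran, Sato, Leclerc, Okonkwo, Tanaka, Chaudhari, Ibarra.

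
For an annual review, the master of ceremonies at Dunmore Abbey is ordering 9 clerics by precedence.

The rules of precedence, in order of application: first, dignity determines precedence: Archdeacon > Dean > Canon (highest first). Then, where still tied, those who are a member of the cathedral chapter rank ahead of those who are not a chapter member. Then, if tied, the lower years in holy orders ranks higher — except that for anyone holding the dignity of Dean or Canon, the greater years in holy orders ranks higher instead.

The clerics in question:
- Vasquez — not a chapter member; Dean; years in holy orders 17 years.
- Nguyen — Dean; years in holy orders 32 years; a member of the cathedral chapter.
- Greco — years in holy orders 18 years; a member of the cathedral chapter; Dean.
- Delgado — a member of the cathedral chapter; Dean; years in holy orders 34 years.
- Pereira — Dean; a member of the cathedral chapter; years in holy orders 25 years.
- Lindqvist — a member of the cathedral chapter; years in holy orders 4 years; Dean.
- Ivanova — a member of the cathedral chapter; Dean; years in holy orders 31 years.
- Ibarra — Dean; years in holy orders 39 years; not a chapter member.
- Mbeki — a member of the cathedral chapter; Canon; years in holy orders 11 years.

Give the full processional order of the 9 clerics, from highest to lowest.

By dignity: Delgado, Nguyen, Ivanova, Pereira, Greco, Lindqvist, Ibarra and Vasquez (Dean); then Mbeki (Canon).
Among Delgado, Nguyen, Ivanova, Pereira, Greco, Lindqvist, Ibarra and Vasquez, a member of the cathedral chapter before not a chapter member: Delgado, Nguyen, Ivanova, Pereira, Greco and Lindqvist (a member of the cathedral chapter) before Ibarra and Vasquez (not a chapter member).
Among Delgado, Nguyen, Ivanova, Pereira, Greco and Lindqvist, by years in holy orders (higher first) (reversed rule for this group): Delgado (34 years) before Nguyen (32 years) before Ivanova (31 years) before Pereira (25 years) before Greco (18 years) before Lindqvist (4 years).
Among Ibarra and Vasquez, by years in holy orders (higher first) (reversed rule for this group): Ibarra (39 years) before Vasquez (17 years).
Full order: Delgado, Nguyen, Ivanova, Pereira, Greco, Lindqvist, Ibarra, Vasquez, Mbeki.

Delgado, Nguyen, Ivanova, Pereira, Greco, Lindqvist, Ibarra, Vasquez, Mbeki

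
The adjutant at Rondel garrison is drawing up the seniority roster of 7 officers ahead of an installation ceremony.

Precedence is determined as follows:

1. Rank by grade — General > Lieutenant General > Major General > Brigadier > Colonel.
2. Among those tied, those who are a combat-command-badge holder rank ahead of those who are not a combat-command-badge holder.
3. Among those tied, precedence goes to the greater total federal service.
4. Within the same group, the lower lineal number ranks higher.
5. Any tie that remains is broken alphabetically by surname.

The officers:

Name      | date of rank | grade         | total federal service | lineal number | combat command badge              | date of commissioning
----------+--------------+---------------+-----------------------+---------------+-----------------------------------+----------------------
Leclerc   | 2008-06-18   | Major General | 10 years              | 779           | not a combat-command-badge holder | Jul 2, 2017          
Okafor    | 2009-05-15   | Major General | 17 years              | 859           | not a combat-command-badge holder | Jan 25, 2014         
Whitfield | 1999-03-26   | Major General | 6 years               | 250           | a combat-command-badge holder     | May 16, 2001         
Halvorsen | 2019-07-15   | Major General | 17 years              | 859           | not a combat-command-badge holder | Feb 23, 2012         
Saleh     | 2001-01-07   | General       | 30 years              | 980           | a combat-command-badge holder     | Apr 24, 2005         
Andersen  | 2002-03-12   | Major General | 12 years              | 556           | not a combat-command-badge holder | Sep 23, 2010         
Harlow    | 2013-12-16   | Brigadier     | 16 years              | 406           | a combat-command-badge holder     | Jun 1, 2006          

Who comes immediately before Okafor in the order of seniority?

By grade: Saleh (General); then Whitfield, Halvorsen, Okafor, Andersen and Leclerc (Major General); then Harlow (Brigadier).
Among Whitfield, Halvorsen, Okafor, Andersen and Leclerc, a combat-command-badge holder before not a combat-command-badge holder: Whitfield (a combat-command-badge holder) before Halvorsen, Okafor, Andersen and Leclerc (not a combat-command-badge holder).
Among Halvorsen, Okafor, Andersen and Leclerc, by total federal service (higher first): Halvorsen and Okafor (17 years) before Andersen (12 years) before Leclerc (10 years).
Halvorsen and Okafor both have lineal number 859, so the next rule applies.
Among Halvorsen and Okafor, alphabetically by surname: Halvorsen before Okafor.
Order: Saleh, Whitfield, Halvorsen, Okafor, Andersen, Leclerc, Harlow.

Halvorsen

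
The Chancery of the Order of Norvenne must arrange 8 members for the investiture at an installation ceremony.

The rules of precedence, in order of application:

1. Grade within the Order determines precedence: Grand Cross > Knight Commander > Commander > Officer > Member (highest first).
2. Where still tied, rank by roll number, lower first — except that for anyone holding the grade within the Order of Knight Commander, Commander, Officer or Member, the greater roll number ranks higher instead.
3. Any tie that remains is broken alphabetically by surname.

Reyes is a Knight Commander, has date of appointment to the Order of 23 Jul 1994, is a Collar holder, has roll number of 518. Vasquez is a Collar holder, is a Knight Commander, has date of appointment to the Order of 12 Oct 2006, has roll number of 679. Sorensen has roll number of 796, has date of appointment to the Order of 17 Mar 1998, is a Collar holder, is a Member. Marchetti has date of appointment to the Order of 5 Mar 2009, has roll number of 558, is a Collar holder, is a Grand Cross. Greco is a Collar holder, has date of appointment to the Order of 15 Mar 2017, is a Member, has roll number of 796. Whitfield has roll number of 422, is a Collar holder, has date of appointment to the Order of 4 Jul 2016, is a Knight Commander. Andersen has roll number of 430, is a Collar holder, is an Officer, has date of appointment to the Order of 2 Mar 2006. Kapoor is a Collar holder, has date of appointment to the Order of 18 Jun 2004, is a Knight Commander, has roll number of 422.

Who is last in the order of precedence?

Sorensen

By grade within the Order: Marchetti (Grand Cross); then Vasquez, Reyes, Kapoor and Whitfield (Knight Commander); then Andersen (Officer); then Greco and Sorensen (Member).
Among Vasquez, Reyes, Kapoor and Whitfield, by roll number (higher first) (reversed rule for this group): Vasquez (679) before Reyes (518) before Kapoor and Whitfield (422).
Among Kapoor and Whitfield, alphabetically by surname: Kapoor before Whitfield.
Greco and Sorensen both have roll number 796, so the next rule applies.
Among Greco and Sorensen, alphabetically by surname: Greco before Sorensen.
Order: Marchetti, Vasquez, Reyes, Kapoor, Whitfield, Andersen, Greco, Sorensen.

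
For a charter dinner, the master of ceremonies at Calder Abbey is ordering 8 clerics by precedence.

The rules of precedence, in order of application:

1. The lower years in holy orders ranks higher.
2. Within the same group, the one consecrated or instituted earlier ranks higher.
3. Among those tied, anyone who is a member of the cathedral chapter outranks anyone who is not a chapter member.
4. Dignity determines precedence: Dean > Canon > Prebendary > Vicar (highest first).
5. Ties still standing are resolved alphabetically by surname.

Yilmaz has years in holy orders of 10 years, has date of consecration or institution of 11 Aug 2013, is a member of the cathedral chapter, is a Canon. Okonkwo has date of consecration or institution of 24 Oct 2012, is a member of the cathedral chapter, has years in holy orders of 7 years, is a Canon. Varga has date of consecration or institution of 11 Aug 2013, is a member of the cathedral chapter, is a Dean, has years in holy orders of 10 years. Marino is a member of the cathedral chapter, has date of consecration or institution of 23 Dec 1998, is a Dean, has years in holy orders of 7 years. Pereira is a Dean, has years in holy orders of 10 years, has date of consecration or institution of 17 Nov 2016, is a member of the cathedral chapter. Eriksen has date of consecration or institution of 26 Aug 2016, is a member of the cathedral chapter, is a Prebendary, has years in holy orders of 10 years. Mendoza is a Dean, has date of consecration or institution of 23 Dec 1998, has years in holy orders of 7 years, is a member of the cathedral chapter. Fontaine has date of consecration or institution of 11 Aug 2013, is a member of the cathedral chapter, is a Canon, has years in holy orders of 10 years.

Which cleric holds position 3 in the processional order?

By years in holy orders (lower first): Marino, Mendoza and Okonkwo (each 7 years); then Varga, Fontaine, Yilmaz, Eriksen and Pereira (each 10 years).
Among Marino, Mendoza and Okonkwo, by date of consecration or institution (earlier first): Marino and Mendoza (23 Dec 1998) before Okonkwo (24 Oct 2012).
Marino and Mendoza are each a member of the cathedral chapter, so the next rule applies.
Marino and Mendoza are each Dean, so the next rule applies.
Among Marino and Mendoza, alphabetically by surname: Marino before Mendoza.
Among Varga, Fontaine, Yilmaz, Eriksen and Pereira, by date of consecration or institution (earlier first): Varga, Fontaine and Yilmaz (11 Aug 2013) before Eriksen (26 Aug 2016) before Pereira (17 Nov 2016).
Varga, Fontaine and Yilmaz are each a member of the cathedral chapter, so the next rule applies.
Among Varga, Fontaine and Yilmaz, by dignity: Varga (Dean) before Fontaine and Yilmaz (Canon).
Among Fontaine and Yilmaz, alphabetically by surname: Fontaine before Yilmaz.
Order: Marino, Mendoza, Okonkwo, Varga, Fontaine, Yilmaz, Eriksen, Pereira.

Okonkwo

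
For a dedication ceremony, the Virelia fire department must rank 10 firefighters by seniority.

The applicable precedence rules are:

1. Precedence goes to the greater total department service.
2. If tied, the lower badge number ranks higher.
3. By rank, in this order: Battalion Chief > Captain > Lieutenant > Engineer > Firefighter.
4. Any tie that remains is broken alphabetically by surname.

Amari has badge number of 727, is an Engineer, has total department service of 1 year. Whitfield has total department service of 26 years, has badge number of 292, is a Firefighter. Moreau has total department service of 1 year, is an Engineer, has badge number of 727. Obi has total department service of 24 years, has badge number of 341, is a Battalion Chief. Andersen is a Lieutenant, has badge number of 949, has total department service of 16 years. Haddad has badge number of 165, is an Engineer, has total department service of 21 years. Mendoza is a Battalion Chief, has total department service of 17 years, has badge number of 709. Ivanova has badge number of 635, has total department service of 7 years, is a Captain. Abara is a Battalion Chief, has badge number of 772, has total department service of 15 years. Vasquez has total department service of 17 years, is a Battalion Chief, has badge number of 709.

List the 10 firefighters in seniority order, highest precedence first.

By total department service (higher first): Whitfield (26 years); then Obi (24 years); then Haddad (21 years); then Mendoza and Vasquez (both 17 years); then Andersen (16 years); then Abara (15 years); then Ivanova (7 years); then Amari and Moreau (both 1 year).
Mendoza and Vasquez both have badge number 709, so the next rule applies.
Mendoza and Vasquez are each Battalion Chief, so the next rule applies.
Among Mendoza and Vasquez, alphabetically by surname: Mendoza before Vasquez.
Amari and Moreau both have badge number 727, so the next rule applies.
Amari and Moreau are each Engineer, so the next rule applies.
Among Amari and Moreau, alphabetically by surname: Amari before Moreau.
Full order: Whitfield, Obi, Haddad, Mendoza, Vasquez, Andersen, Abara, Ivanova, Amari, Moreau.

Whitfield, Obi, Haddad, Mendoza, Vasquez, Andersen, Abara, Ivanova, Amari, Moreau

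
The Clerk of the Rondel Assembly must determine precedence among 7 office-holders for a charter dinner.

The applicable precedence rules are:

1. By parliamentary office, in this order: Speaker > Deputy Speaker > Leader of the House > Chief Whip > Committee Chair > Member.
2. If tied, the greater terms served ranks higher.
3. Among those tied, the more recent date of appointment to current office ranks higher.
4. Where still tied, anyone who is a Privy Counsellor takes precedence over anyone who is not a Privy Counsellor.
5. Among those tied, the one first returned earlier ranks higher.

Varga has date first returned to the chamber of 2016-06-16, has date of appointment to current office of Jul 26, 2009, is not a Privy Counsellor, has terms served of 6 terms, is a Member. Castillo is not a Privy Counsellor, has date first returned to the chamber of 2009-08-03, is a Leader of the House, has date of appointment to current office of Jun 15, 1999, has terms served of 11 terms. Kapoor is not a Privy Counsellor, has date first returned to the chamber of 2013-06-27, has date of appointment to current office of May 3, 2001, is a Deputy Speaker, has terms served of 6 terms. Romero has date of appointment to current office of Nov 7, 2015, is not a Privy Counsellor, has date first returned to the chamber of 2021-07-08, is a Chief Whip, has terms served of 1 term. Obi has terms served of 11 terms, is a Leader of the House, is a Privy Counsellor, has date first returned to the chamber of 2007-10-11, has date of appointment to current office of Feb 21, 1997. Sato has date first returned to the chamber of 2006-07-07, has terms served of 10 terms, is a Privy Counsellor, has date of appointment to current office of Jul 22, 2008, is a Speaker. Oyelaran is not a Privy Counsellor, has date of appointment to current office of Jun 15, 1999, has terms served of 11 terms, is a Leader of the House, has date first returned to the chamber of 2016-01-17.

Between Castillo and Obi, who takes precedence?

Castillo

By parliamentary office: Sato (Speaker); then Kapoor (Deputy Speaker); then Castillo, Oyelaran and Obi (Leader of the House); then Romero (Chief Whip); then Varga (Member).
Castillo, Oyelaran and Obi all have terms served 11 terms, so the next rule applies.
Among Castillo, Oyelaran and Obi, by date of appointment to current office (later first): Castillo and Oyelaran (Jun 15, 1999) before Obi (Feb 21, 1997).
Castillo and Oyelaran are each not a Privy Counsellor, so the next rule applies.
Among Castillo and Oyelaran, by date first returned to the chamber (earlier first): Castillo (2009-08-03) before Oyelaran (2016-01-17).
So Castillo takes precedence.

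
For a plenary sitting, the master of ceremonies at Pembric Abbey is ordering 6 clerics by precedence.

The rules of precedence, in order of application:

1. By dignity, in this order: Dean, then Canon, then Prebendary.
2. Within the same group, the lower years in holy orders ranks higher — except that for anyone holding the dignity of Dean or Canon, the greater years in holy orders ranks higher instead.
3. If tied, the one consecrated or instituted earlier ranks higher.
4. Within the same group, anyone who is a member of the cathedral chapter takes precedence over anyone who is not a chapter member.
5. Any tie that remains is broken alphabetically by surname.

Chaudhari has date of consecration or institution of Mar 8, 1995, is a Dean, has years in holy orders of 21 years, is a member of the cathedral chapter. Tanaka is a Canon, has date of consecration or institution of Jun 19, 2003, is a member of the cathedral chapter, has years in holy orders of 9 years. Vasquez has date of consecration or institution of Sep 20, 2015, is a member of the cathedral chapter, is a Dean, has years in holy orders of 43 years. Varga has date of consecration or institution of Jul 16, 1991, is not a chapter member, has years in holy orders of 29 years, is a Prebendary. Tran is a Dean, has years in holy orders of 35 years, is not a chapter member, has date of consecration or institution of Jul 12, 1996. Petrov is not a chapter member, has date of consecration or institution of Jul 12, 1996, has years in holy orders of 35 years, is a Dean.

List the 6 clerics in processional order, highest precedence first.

Vasquez, Petrov, Tran, Chaudhari, Tanaka, Varga

By dignity: Vasquez, Petrov, Tran and Chaudhari (Dean); then Tanaka (Canon); then Varga (Prebendary).
Among Vasquez, Petrov, Tran and Chaudhari, by years in holy orders (higher first) (reversed rule for this group): Vasquez (43 years) before Petrov and Tran (35 years) before Chaudhari (21 years).
Petrov and Tran both have date of consecration or institution Jul 12, 1996, so the next rule applies.
Petrov and Tran are each not a chapter member, so the next rule applies.
Among Petrov and Tran, alphabetically by surname: Petrov before Tran.
Full order: Vasquez, Petrov, Tran, Chaudhari, Tanaka, Varga.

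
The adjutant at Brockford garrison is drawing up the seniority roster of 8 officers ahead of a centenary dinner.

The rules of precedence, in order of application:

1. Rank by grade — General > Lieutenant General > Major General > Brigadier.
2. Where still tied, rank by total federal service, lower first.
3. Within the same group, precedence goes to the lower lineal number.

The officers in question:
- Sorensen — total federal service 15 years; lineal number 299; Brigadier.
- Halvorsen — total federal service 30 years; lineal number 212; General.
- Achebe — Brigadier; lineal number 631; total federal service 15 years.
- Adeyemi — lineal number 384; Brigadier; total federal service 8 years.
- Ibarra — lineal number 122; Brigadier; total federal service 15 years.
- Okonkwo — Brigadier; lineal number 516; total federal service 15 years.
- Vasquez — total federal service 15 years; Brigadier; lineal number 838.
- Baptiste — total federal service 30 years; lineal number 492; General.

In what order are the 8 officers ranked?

By grade: Halvorsen and Baptiste (General); then Adeyemi, Ibarra, Sorensen, Okonkwo, Achebe and Vasquez (Brigadier).
Halvorsen and Baptiste both have total federal service 30 years, so the next rule applies.
Among Halvorsen and Baptiste, by lineal number (lower first): Halvorsen (212) before Baptiste (492).
Among Adeyemi, Ibarra, Sorensen, Okonkwo, Achebe and Vasquez, by total federal service (lower first): Adeyemi (8 years) before Ibarra, Sorensen, Okonkwo, Achebe and Vasquez (15 years).
Among Ibarra, Sorensen, Okonkwo, Achebe and Vasquez, by lineal number (lower first): Ibarra (122) before Sorensen (299) before Okonkwo (516) before Achebe (631) before Vasquez (838).
Full order: Halvorsen, Baptiste, Adeyemi, Ibarra, Sorensen, Okonkwo, Achebe, Vasquez.

Halvorsen, Baptiste, Adeyemi, Ibarra, Sorensen, Okonkwo, Achebe, Vasquez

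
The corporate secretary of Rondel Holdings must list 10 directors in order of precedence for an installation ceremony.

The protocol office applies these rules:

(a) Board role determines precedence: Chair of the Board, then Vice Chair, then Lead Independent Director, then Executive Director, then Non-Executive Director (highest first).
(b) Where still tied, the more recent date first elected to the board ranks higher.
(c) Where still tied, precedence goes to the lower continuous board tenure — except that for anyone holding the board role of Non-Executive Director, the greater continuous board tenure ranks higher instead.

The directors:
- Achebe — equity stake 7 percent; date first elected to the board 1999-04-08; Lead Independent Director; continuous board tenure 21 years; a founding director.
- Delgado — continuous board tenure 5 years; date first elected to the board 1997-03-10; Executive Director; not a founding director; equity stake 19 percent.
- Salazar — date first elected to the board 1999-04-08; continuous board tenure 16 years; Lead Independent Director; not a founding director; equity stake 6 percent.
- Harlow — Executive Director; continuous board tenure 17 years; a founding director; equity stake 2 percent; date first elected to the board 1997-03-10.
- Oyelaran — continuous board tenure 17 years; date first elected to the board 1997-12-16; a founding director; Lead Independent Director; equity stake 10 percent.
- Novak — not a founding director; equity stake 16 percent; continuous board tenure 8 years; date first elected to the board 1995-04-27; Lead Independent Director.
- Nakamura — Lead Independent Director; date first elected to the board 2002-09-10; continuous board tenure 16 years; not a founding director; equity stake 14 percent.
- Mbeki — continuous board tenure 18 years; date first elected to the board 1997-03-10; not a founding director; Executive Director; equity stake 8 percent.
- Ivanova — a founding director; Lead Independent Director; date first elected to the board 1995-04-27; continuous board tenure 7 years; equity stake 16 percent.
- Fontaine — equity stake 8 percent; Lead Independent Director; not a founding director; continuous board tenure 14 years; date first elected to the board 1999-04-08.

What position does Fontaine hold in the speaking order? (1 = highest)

2

By board role: Nakamura, Fontaine, Salazar, Achebe, Oyelaran, Ivanova and Novak (Lead Independent Director); then Delgado, Harlow and Mbeki (Executive Director).
Among Nakamura, Fontaine, Salazar, Achebe, Oyelaran, Ivanova and Novak, by date first elected to the board (later first): Nakamura (2002-09-10) before Fontaine, Salazar and Achebe (1999-04-08) before Oyelaran (1997-12-16) before Ivanova and Novak (1995-04-27).
Among Fontaine, Salazar and Achebe, by continuous board tenure (lower first): Fontaine (14 years) before Salazar (16 years) before Achebe (21 years).
Among Ivanova and Novak, by continuous board tenure (lower first): Ivanova (7 years) before Novak (8 years).
Delgado, Harlow and Mbeki all have date first elected to the board 1997-03-10, so the next rule applies.
Among Delgado, Harlow and Mbeki, by continuous board tenure (lower first): Delgado (5 years) before Harlow (17 years) before Mbeki (18 years).
Order: Nakamura, Fontaine, Salazar, Achebe, Oyelaran, Ivanova, Novak, Delgado, Harlow, Mbeki. So position 2.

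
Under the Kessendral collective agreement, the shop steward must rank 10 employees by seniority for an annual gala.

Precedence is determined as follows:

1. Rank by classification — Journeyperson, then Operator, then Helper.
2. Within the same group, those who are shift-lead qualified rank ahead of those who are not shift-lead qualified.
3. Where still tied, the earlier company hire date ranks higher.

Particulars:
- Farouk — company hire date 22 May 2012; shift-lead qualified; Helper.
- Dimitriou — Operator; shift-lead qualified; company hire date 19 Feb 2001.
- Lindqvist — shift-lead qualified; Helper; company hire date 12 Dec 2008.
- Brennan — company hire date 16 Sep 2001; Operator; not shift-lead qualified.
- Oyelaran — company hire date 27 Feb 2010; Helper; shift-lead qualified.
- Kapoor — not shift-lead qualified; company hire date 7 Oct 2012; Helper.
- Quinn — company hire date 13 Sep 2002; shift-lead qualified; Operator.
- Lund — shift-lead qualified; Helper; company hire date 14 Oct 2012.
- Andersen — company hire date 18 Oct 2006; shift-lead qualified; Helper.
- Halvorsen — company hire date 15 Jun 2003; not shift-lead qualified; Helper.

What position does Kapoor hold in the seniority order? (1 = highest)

By classification: Dimitriou, Quinn and Brennan (Operator); then Andersen, Lindqvist, Oyelaran, Farouk, Lund, Halvorsen and Kapoor (Helper).
Among Dimitriou, Quinn and Brennan, shift-lead qualified before not shift-lead qualified: Dimitriou and Quinn (shift-lead qualified) before Brennan (not shift-lead qualified).
Among Dimitriou and Quinn, by company hire date (earlier first): Dimitriou (19 Feb 2001) before Quinn (13 Sep 2002).
Among Andersen, Lindqvist, Oyelaran, Farouk, Lund, Halvorsen and Kapoor, shift-lead qualified before not shift-lead qualified: Andersen, Lindqvist, Oyelaran, Farouk and Lund (shift-lead qualified) before Halvorsen and Kapoor (not shift-lead qualified).
Among Andersen, Lindqvist, Oyelaran, Farouk and Lund, by company hire date (earlier first): Andersen (18 Oct 2006) before Lindqvist (12 Dec 2008) before Oyelaran (27 Feb 2010) before Farouk (22 May 2012) before Lund (14 Oct 2012).
Among Halvorsen and Kapoor, by company hire date (earlier first): Halvorsen (15 Jun 2003) before Kapoor (7 Oct 2012).
Order: Dimitriou, Quinn, Brennan, Andersen, Lindqvist, Oyelaran, Farouk, Lund, Halvorsen, Kapoor. So position 10.

10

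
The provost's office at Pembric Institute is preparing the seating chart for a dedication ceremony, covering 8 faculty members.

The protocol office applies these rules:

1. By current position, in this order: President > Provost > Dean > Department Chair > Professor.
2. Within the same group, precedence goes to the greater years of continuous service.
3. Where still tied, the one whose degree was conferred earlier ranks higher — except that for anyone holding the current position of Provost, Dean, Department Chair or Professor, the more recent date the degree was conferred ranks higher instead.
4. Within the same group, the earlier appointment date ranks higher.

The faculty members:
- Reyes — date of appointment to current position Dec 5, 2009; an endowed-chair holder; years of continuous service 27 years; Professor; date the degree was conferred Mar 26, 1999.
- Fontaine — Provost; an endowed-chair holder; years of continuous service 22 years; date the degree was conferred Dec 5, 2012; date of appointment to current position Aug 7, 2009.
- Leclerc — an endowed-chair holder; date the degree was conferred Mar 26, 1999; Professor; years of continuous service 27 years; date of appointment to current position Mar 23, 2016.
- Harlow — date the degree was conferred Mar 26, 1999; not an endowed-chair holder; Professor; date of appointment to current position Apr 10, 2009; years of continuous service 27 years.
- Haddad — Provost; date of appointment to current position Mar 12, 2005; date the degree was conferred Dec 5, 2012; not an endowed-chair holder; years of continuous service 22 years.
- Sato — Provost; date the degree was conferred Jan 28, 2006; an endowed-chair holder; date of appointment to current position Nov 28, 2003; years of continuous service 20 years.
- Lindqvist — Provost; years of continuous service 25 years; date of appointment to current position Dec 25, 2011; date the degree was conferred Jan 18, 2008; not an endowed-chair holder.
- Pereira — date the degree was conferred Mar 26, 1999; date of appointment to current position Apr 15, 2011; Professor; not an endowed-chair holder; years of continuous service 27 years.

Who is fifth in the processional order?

By current position: Lindqvist, Haddad, Fontaine and Sato (Provost); then Harlow, Reyes, Pereira and Leclerc (Professor).
Among Lindqvist, Haddad, Fontaine and Sato, by years of continuous service (higher first): Lindqvist (25 years) before Haddad and Fontaine (22 years) before Sato (20 years).
Haddad and Fontaine both have date the degree was conferred Dec 5, 2012, so the next rule applies.
Among Haddad and Fontaine, by date of appointment to current position (earlier first): Haddad (Mar 12, 2005) before Fontaine (Aug 7, 2009).
Harlow, Reyes, Pereira and Leclerc all have years of continuous service 27 years, so the next rule applies.
Harlow, Reyes, Pereira and Leclerc all have date the degree was conferred Mar 26, 1999, so the next rule applies.
Among Harlow, Reyes, Pereira and Leclerc, by date of appointment to current position (earlier first): Harlow (Apr 10, 2009) before Reyes (Dec 5, 2009) before Pereira (Apr 15, 2011) before Leclerc (Mar 23, 2016).
Order: Lindqvist, Haddad, Fontaine, Sato, Harlow, Reyes, Pereira, Leclerc.

Harlow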